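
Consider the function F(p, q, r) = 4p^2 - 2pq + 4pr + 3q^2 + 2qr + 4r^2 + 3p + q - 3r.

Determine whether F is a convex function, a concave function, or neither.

convex

F is quadratic, so its Hessian is the constant matrix H = [[8, -2, 4], [-2, 6, 2], [4, 2, 8]].
Leading principal minors: 8, 44, 192.
All positive ⇒ H ≻ 0 ⇒ convex.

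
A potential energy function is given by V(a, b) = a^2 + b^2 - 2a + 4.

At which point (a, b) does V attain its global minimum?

V(a,b) separates as P(a) + Q(b) + 4, so its minimum is min P + min Q + 4.
P'(a) = 2a - 2 vanishes at a ∈ {1}; Q'(b) = 2b vanishes at b ∈ {0}.
Local minima of P (where P''>0): P(1)=-1. Local minima of Q: Q(0)=0.
So the global minimum of V is P(1) + Q(0) + 4 = -1 + 0 + 4 = 3, attained at (1, 0).

(1, 0)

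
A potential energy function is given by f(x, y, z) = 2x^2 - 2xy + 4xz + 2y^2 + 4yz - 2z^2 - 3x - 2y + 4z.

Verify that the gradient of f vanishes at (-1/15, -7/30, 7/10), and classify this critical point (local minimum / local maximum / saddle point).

∇f = (4x - 2y + 4z - 3, -2x + 4y + 4z - 2, 4x + 4y - 4z + 4); substituting (-1/15, -7/30, 7/10) gives ∇f = (0, 0, 0), so (-1/15, -7/30, 7/10) is indeed a critical point.
The Hessian is constant: H = [[4, -2, 4], [-2, 4, 4], [4, 4, -4]].
Leading principal minors: Δ₁ = 4, Δ₂ = 12, Δ₃ = -240.
The minors fit neither the all-positive nor the alternating-sign pattern, so H is indefinite: a saddle point.

saddle point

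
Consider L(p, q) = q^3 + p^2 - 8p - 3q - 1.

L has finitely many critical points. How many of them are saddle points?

L separates as a function of p plus a function of q, so ∇L=0 decouples.
∂L/∂p = 2(p - 4) = 0 at p ∈ {4}; ∂L/∂q = 3(q - 1)(q + 1) = 0 at q ∈ {-1, 1}.
The Hessian is diagonal: diag(L_pp, L_qq). Second derivatives: L_pp(4)=2; L_qq(-1)=-6, L_qq(1)=6.
Saddle points occur where the two diagonal entries have opposite signs: (4, -1). Count: 1.

1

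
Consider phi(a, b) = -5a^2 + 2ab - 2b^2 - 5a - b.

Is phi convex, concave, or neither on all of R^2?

phi is quadratic, so its Hessian is the constant matrix H = [[-10, 2], [2, -4]].
det(H) = 36, tr(H) = -14.
det(H) > 0 and tr(H) < 0, so H is negative definite everywhere: concave.

concave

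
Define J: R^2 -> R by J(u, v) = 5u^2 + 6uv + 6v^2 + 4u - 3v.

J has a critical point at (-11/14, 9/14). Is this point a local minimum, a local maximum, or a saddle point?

The Hessian of J is constant: H = [[10, 6], [6, 12]].
det(H) = 10·12 − 6² = 84.
det(H) > 0 and tr(H) = 22 > 0, so H is positive definite and the point is a local minimum.

local minimum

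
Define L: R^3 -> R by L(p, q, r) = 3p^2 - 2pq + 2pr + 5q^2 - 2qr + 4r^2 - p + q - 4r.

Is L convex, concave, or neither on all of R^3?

convex

L is quadratic, so its Hessian is the constant matrix H = [[6, -2, 2], [-2, 10, -2], [2, -2, 8]].
Leading principal minors: 6, 56, 400.
All positive ⇒ H ≻ 0 ⇒ convex.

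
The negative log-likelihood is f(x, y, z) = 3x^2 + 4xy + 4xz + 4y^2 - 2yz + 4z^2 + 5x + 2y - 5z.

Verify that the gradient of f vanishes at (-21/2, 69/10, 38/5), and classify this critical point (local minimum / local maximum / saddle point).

local minimum

∇f = (6x + 4y + 4z + 5, 4x + 8y - 2z + 2, 4x - 2y + 8z - 5); substituting (-21/2, 69/10, 38/5) gives ∇f = (0, 0, 0), so (-21/2, 69/10, 38/5) is indeed a critical point.
The Hessian is constant: H = [[6, 4, 4], [4, 8, -2], [4, -2, 8]].
Leading principal minors: Δ₁ = 6, Δ₂ = 32, Δ₃ = 40.
All leading minors are positive, so H is positive definite: a local minimum.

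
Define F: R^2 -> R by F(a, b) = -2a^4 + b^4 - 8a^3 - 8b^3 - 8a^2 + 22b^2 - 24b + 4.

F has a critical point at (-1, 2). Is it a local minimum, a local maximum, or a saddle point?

The mixed partial ∂²F/∂a∂b is 0, so the Hessian at any point is diag(F_aa, F_bb) = diag(-8(3a^2 + 6a + 2), 4(3b^2 - 12b + 11)).
At (-1, 2): H = diag(8, -4).
The eigenvalues have opposite signs, so H is indefinite: a saddle point.

saddle point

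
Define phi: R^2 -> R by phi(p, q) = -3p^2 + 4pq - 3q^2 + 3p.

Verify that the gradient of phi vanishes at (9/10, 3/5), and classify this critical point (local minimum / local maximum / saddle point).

∇phi = (-6p + 4q + 3, 4p - 6q); substituting (9/10, 3/5) gives ∇phi = (0, 0), so (9/10, 3/5) is indeed a critical point.
The Hessian of phi is constant: H = [[-6, 4], [4, -6]].
det(H) = (-6)·(-6) − 4² = 20.
det(H) > 0 and tr(H) = -12 < 0, so H is negative definite and the point is a local maximum.

local maximum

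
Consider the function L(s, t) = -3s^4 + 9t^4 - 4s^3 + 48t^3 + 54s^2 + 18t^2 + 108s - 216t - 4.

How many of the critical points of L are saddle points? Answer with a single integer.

L separates as a function of s plus a function of t, so ∇L=0 decouples.
∂L/∂s = -12(s - 3)(s + 1)(s + 3) = 0 at s ∈ {-3, -1, 3}; ∂L/∂t = 36(t - 1)(t + 2)(t + 3) = 0 at t ∈ {-3, -2, 1}.
The Hessian is diagonal: diag(L_ss, L_tt). Second derivatives: L_ss(-3)=-144, L_ss(-1)=96, L_ss(3)=-288; L_tt(-3)=144, L_tt(-2)=-108, L_tt(1)=432.
Saddle points occur where the two diagonal entries have opposite signs: (-3, -3), (-3, 1), (-1, -2), (3, -3), (3, 1). Count: 5.

5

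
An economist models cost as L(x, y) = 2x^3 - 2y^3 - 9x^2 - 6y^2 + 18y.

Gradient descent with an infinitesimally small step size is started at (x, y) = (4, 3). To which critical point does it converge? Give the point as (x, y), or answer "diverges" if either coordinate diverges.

diverges

L is separable, so gradient descent decouples: x follows -∂L/∂x, y follows -∂L/∂y.
∂L/∂x = 6x(x - 3); at x=4 this is 24, so x decreases.
∂L/∂y = -6(y - 1)(y + 3); at y=3 this is -72, so y increases.
The y-coordinate has no critical point in that direction and runs off to infinity.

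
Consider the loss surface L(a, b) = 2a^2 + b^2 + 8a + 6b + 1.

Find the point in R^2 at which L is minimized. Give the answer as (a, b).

(-2, -3)

L(a,b) separates as P(a) + Q(b) + 1, so its minimum is min P + min Q + 1.
P'(a) = 4a + 8 vanishes at a ∈ {-2}; Q'(b) = 2b + 6 vanishes at b ∈ {-3}.
Local minima of P (where P''>0): P(-2)=-8. Local minima of Q: Q(-3)=-9.
So the global minimum of L is P(-2) + Q(-3) + 1 = -8 − 9 + 1 = -16, attained at (-2, -3).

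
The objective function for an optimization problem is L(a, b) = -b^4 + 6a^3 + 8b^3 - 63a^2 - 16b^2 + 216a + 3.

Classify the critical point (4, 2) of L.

The mixed partial ∂²L/∂a∂b is 0, so the Hessian at any point is diag(L_aa, L_bb) = diag(18(2a - 7), 4(-3b^2 + 12b - 8)).
At (4, 2): H = diag(18, 16).
Both eigenvalues are positive, so H is positive definite: a local minimum.

local minimum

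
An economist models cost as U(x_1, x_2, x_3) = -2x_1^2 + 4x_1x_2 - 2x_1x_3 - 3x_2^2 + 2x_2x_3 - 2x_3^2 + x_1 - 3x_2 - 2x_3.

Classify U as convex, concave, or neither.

U is quadratic, so its Hessian is the constant matrix H = [[-4, 4, -2], [4, -6, 2], [-2, 2, -4]].
Leading principal minors: -4, 8, -24.
Signs alternate −, +, − ⇒ H ≺ 0 ⇒ concave.

concave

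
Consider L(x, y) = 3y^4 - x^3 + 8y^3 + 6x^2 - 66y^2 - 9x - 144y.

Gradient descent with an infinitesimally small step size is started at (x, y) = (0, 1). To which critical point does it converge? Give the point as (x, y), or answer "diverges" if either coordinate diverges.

(1, 3)

L is separable, so gradient descent decouples: x follows -∂L/∂x, y follows -∂L/∂y.
∂L/∂x = -3(x - 3)(x - 1); at x=0 this is -9, so x increases.
∂L/∂y = 12(y - 3)(y + 1)(y + 4); at y=1 this is -240, so y increases.
x converges to its nearest critical value 1 (a local min of the x-part); y converges to 3. The iterate converges to (1, 3).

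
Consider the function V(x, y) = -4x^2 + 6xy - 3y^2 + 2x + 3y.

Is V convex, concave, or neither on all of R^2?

V is quadratic, so its Hessian is the constant matrix H = [[-8, 6], [6, -6]].
det(H) = 12, tr(H) = -14.
det(H) > 0 and tr(H) < 0, so H is negative definite everywhere: concave.

concave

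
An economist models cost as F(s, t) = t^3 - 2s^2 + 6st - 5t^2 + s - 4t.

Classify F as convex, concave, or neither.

The term t^3 is cubic, so the Hessian is not constant.
∂²F/∂t² = 6t - 10, which takes both signs as t varies (negative for sufficiently negative t). A diagonal entry of the Hessian changing sign means the Hessian is neither positive- nor negative-semidefinite on all of R^2.

neither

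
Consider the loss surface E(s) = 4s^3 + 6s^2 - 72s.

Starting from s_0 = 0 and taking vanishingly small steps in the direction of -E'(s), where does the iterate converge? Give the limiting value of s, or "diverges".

E'(s) = 12(s - 2)(s + 3), so E'(0) = -72.
Gradient descent moves in the -E' direction, i.e. s is increasing.
The nearest critical point in that direction is s = 2, where E'' = 60 > 0 (a local minimum). The iterate converges there.

2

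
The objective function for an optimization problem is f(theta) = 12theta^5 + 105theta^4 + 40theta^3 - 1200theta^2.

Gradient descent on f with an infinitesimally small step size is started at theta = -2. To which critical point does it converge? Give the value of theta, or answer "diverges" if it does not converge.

f'(theta) = 60theta(theta - 2)(theta + 4)(theta + 5), so f'(-2) = 2880.
Gradient descent moves in the -f' direction, i.e. theta is decreasing.
The nearest critical point in that direction is theta = -4, where f'' = 1440 > 0 (a local minimum). The iterate converges there.

-4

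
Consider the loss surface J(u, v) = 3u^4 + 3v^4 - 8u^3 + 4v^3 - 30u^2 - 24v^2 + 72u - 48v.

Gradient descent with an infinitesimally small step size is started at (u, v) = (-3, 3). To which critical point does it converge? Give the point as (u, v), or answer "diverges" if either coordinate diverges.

J is separable, so gradient descent decouples: u follows -∂J/∂u, v follows -∂J/∂v.
∂J/∂u = 12(u - 3)(u - 1)(u + 2); at u=-3 this is -288, so u increases.
∂J/∂v = 12(v - 2)(v + 1)(v + 2); at v=3 this is 240, so v decreases.
u converges to its nearest critical value -2 (a local min of the u-part); v converges to 2. The iterate converges to (-2, 2).

(-2, 2)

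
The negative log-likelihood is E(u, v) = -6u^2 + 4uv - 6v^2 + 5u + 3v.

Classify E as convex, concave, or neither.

concave

E is quadratic, so its Hessian is the constant matrix H = [[-12, 4], [4, -12]].
det(H) = 128, tr(H) = -24.
det(H) > 0 and tr(H) < 0, so H is negative definite everywhere: concave.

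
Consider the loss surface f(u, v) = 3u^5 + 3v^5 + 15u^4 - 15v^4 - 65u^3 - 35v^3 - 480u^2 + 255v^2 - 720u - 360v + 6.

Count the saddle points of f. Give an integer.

8

f separates as a function of u plus a function of v, so ∇f=0 decouples.
∂f/∂u = 15(u - 4)(u + 1)(u + 3)(u + 4) = 0 at u ∈ {-4, -3, -1, 4}; ∂f/∂v = 15(v - 4)(v - 2)(v - 1)(v + 3) = 0 at v ∈ {-3, 1, 2, 4}.
The Hessian is diagonal: diag(f_uu, f_vv). Second derivatives: f_uu(-4)=-360, f_uu(-3)=210, f_uu(-1)=-450, f_uu(4)=4200; f_vv(-3)=-2100, f_vv(1)=180, f_vv(2)=-150, f_vv(4)=630.
Saddle points occur where the two diagonal entries have opposite signs: (-4, 1), (-4, 4), (-3, -3), (-3, 2), (-1, 1), (-1, 4), (4, -3), (4, 2). Count: 8.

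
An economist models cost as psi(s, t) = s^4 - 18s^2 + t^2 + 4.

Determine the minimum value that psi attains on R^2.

-77

psi(s,t) separates as P(s) + Q(t) + 4, so its minimum is min P + min Q + 4.
P'(s) = 4s(s - 3)(s + 3) vanishes at s ∈ {-3, 0, 3}; Q'(t) = 2t vanishes at t ∈ {0}.
Local minima of P (where P''>0): P(-3)=-81, P(3)=-81. Local minima of Q: Q(0)=0.
So the global minimum of psi is P(-3) + Q(0) + 4 = -81 + 0 + 4 = -77, attained at (-3, 0).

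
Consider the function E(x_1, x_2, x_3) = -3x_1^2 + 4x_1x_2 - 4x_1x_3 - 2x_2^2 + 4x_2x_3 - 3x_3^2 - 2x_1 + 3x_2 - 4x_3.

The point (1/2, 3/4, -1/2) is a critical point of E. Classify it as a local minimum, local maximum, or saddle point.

The Hessian is constant: H = [[-6, 4, -4], [4, -4, 4], [-4, 4, -6]].
Leading principal minors: Δ₁ = -6, Δ₂ = 8, Δ₃ = -16.
The minors alternate sign starting negative (−, +, −), so H is negative definite: a local maximum.

local maximum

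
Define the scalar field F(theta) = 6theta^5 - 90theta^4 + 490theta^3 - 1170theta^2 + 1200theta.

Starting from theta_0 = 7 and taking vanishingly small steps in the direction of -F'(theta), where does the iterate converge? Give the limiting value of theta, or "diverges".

5

F'(theta) = 30(theta - 5)(theta - 4)(theta - 2)(theta - 1), so F'(7) = 5400.
Gradient descent moves in the -F' direction, i.e. theta is decreasing.
The nearest critical point in that direction is theta = 5, where F'' = 360 > 0 (a local minimum). The iterate converges there.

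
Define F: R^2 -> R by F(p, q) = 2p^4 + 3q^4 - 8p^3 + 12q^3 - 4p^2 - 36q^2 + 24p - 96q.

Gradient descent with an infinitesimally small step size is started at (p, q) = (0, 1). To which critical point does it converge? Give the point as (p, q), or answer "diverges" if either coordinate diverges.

F is separable, so gradient descent decouples: p follows -∂F/∂p, q follows -∂F/∂q.
∂F/∂p = 8(p - 3)(p - 1)(p + 1); at p=0 this is 24, so p decreases.
∂F/∂q = 12(q - 2)(q + 1)(q + 4); at q=1 this is -120, so q increases.
p converges to its nearest critical value -1 (a local min of the p-part); q converges to 2. The iterate converges to (-1, 2).

(-1, 2)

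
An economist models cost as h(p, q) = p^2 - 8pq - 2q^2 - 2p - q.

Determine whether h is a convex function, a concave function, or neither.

h is quadratic, so its Hessian is the constant matrix H = [[2, -8], [-8, -4]].
det(H) = -72, tr(H) = -2.
det(H) < 0, so H is indefinite: neither convex nor concave.

neither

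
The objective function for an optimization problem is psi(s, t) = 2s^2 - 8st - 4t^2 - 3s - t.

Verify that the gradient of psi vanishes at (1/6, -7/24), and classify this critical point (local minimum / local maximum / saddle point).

saddle point

∇psi = (4s - 8t - 3, -8s - 8t - 1); substituting (1/6, -7/24) gives ∇psi = (0, 0), so (1/6, -7/24) is indeed a critical point.
The Hessian of psi is constant: H = [[4, -8], [-8, -8]].
det(H) = 4·(-8) − (-8)² = -96.
Since det(H) < 0, H is indefinite and the critical point is a saddle point.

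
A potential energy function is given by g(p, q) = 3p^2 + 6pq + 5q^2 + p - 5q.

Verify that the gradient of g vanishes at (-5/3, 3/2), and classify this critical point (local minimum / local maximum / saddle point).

∇g = (6p + 6q + 1, 6p + 10q - 5); substituting (-5/3, 3/2) gives ∇g = (0, 0), so (-5/3, 3/2) is indeed a critical point.
The Hessian of g is constant: H = [[6, 6], [6, 10]].
det(H) = 6·10 − 6² = 24.
det(H) > 0 and tr(H) = 16 > 0, so H is positive definite and the point is a local minimum.

local minimum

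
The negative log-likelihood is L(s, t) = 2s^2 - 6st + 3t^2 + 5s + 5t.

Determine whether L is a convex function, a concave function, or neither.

L is quadratic, so its Hessian is the constant matrix H = [[4, -6], [-6, 6]].
det(H) = -12, tr(H) = 10.
det(H) < 0, so H is indefinite: neither convex nor concave.

neither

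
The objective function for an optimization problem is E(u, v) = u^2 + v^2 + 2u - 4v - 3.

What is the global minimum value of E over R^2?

E(u,v) separates as P(u) + Q(v) − 3, so its minimum is min P + min Q − 3.
P'(u) = 2u + 2 vanishes at u ∈ {-1}; Q'(v) = 2v - 4 vanishes at v ∈ {2}.
Local minima of P (where P''>0): P(-1)=-1. Local minima of Q: Q(2)=-4.
So the global minimum of E is P(-1) + Q(2) − 3 = -1 − 4 − 3 = -8, attained at (-1, 2).

-8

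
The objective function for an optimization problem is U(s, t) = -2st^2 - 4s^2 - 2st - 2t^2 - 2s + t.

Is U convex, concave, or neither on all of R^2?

The term -2st^2 is cubic, so the Hessian is not constant.
∂²U/∂t² = -4s - 4, which takes both signs as s varies (negative for sufficiently large s). A diagonal entry of the Hessian changing sign means the Hessian is neither positive- nor negative-semidefinite on all of R^2.

neither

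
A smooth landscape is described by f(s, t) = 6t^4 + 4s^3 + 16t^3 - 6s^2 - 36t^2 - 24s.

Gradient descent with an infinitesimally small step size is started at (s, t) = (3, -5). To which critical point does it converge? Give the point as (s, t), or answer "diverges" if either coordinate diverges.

f is separable, so gradient descent decouples: s follows -∂f/∂s, t follows -∂f/∂t.
∂f/∂s = 12(s - 2)(s + 1); at s=3 this is 48, so s decreases.
∂f/∂t = 24t(t - 1)(t + 3); at t=-5 this is -1440, so t increases.
s converges to its nearest critical value 2 (a local min of the s-part); t converges to -3. The iterate converges to (2, -3).

(2, -3)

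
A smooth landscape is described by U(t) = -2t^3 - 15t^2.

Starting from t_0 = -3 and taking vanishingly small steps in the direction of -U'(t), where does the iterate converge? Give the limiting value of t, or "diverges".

U'(t) = -6t(t + 5), so U'(-3) = 36.
Gradient descent moves in the -U' direction, i.e. t is decreasing.
The nearest critical point in that direction is t = -5, where U'' = 30 > 0 (a local minimum). The iterate converges there.

-5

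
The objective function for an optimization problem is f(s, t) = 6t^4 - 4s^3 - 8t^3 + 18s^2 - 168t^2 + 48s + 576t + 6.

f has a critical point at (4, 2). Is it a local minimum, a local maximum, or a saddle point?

The mixed partial ∂²f/∂s∂t is 0, so the Hessian at any point is diag(f_ss, f_tt) = diag(12(-2s + 3), 24(3t^2 - 2t - 14)).
At (4, 2): H = diag(-60, -144).
Both eigenvalues are negative, so H is negative definite: a local maximum.

local maximum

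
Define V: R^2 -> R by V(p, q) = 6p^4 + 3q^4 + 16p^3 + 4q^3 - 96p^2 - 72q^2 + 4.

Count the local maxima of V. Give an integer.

V separates as a function of p plus a function of q, so ∇V=0 decouples.
∂V/∂p = 24p(p - 2)(p + 4) = 0 at p ∈ {-4, 0, 2}; ∂V/∂q = 12q(q - 3)(q + 4) = 0 at q ∈ {-4, 0, 3}.
The Hessian is diagonal: diag(V_pp, V_qq). Second derivatives: V_pp(-4)=576, V_pp(0)=-192, V_pp(2)=288; V_qq(-4)=336, V_qq(0)=-144, V_qq(3)=252.
Local maxima occur where both diagonal entries negative: (0, 0). Count: 1.

1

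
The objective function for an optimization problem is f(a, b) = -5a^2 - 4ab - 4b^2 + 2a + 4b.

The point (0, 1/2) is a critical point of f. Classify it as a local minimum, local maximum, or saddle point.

local maximum

The Hessian of f is constant: H = [[-10, -4], [-4, -8]].
det(H) = (-10)·(-8) − (-4)² = 64.
det(H) > 0 and tr(H) = -18 < 0, so H is negative definite and the point is a local maximum.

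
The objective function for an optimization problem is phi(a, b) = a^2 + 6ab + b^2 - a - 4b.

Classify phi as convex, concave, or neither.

phi is quadratic, so its Hessian is the constant matrix H = [[2, 6], [6, 2]].
det(H) = -32, tr(H) = 4.
det(H) < 0, so H is indefinite: neither convex nor concave.

neither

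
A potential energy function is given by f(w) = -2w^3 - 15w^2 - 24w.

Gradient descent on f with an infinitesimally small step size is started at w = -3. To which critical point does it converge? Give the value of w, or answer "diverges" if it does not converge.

f'(w) = -6(w + 1)(w + 4), so f'(-3) = 12.
Gradient descent moves in the -f' direction, i.e. w is decreasing.
The nearest critical point in that direction is w = -4, where f'' = 18 > 0 (a local minimum). The iterate converges there.

-4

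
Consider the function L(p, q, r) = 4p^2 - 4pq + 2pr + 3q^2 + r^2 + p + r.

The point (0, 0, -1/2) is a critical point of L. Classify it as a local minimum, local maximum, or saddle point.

The Hessian is constant: H = [[8, -4, 2], [-4, 6, 0], [2, 0, 2]].
Leading principal minors: Δ₁ = 8, Δ₂ = 32, Δ₃ = 40.
All leading minors are positive, so H is positive definite: a local minimum.

local minimum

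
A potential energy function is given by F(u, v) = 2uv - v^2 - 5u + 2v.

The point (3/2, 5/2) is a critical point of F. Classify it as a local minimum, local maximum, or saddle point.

saddle point

The Hessian of F is constant: H = [[0, 2], [2, -2]].
det(H) = 0·(-2) − 2² = -4.
Since det(H) < 0, H is indefinite and the critical point is a saddle point.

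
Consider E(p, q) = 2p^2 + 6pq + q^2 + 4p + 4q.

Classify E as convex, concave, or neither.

neither

E is quadratic, so its Hessian is the constant matrix H = [[4, 6], [6, 2]].
det(H) = -28, tr(H) = 6.
det(H) < 0, so H is indefinite: neither convex nor concave.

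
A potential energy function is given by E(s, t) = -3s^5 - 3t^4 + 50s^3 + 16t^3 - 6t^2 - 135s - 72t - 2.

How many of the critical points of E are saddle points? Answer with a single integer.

E separates as a function of s plus a function of t, so ∇E=0 decouples.
∂E/∂s = -15(s - 3)(s - 1)(s + 1)(s + 3) = 0 at s ∈ {-3, -1, 1, 3}; ∂E/∂t = -12(t - 3)(t - 2)(t + 1) = 0 at t ∈ {-1, 2, 3}.
The Hessian is diagonal: diag(E_ss, E_tt). Second derivatives: E_ss(-3)=720, E_ss(-1)=-240, E_ss(1)=240, E_ss(3)=-720; E_tt(-1)=-144, E_tt(2)=36, E_tt(3)=-48.
Saddle points occur where the two diagonal entries have opposite signs: (-3, -1), (-3, 3), (-1, 2), (1, -1), (1, 3), (3, 2). Count: 6.

6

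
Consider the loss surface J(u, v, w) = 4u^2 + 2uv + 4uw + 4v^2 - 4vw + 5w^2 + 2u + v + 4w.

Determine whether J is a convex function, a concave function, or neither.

J is quadratic, so its Hessian is the constant matrix H = [[8, 2, 4], [2, 8, -4], [4, -4, 10]].
Leading principal minors: 8, 60, 280.
All positive ⇒ H ≻ 0 ⇒ convex.

convex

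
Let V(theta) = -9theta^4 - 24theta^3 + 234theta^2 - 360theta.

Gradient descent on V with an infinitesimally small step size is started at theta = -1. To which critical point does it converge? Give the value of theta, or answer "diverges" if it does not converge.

V'(theta) = -36(theta - 2)(theta - 1)(theta + 5), so V'(-1) = -864.
Gradient descent moves in the -V' direction, i.e. theta is increasing.
The nearest critical point in that direction is theta = 1, where V'' = 216 > 0 (a local minimum). The iterate converges there.

1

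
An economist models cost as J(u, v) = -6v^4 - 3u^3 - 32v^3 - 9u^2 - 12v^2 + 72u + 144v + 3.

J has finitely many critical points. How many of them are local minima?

1

J separates as a function of u plus a function of v, so ∇J=0 decouples.
∂J/∂u = -9(u - 2)(u + 4) = 0 at u ∈ {-4, 2}; ∂J/∂v = -24(v - 1)(v + 2)(v + 3) = 0 at v ∈ {-3, -2, 1}.
The Hessian is diagonal: diag(J_uu, J_vv). Second derivatives: J_uu(-4)=54, J_uu(2)=-54; J_vv(-3)=-96, J_vv(-2)=72, J_vv(1)=-288.
Local minima occur where both diagonal entries positive: (-4, -2). Count: 1.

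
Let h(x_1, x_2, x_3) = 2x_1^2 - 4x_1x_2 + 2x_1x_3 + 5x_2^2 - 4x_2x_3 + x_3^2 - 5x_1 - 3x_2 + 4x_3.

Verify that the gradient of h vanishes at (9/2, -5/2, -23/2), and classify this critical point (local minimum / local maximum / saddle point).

local minimum

∇h = (4x_1 - 4x_2 + 2x_3 - 5, -4x_1 + 10x_2 - 4x_3 - 3, 2x_1 - 4x_2 + 2x_3 + 4); substituting (9/2, -5/2, -23/2) gives ∇h = (0, 0, 0), so (9/2, -5/2, -23/2) is indeed a critical point.
The Hessian is constant: H = [[4, -4, 2], [-4, 10, -4], [2, -4, 2]].
Leading principal minors: Δ₁ = 4, Δ₂ = 24, Δ₃ = 8.
All leading minors are positive, so H is positive definite: a local minimum.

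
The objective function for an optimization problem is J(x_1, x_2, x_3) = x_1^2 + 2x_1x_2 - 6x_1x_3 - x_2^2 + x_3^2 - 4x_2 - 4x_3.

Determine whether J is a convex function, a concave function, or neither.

neither

J is quadratic, so its Hessian is the constant matrix H = [[2, 2, -6], [2, -2, 0], [-6, 0, 2]].
Leading principal minors: 2, -8, 56.
Neither pattern holds ⇒ H is indefinite ⇒ neither convex nor concave.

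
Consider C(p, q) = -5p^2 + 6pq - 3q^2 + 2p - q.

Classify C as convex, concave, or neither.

concave

C is quadratic, so its Hessian is the constant matrix H = [[-10, 6], [6, -6]].
det(H) = 24, tr(H) = -16.
det(H) > 0 and tr(H) < 0, so H is negative definite everywhere: concave.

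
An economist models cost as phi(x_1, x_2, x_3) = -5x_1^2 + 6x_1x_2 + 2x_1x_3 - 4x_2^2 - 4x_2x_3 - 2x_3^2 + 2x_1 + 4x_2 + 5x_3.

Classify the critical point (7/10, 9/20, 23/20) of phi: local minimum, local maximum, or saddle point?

The Hessian is constant: H = [[-10, 6, 2], [6, -8, -4], [2, -4, -4]].
Leading principal minors: Δ₁ = -10, Δ₂ = 44, Δ₃ = -80.
The minors alternate sign starting negative (−, +, −), so H is negative definite: a local maximum.

local maximum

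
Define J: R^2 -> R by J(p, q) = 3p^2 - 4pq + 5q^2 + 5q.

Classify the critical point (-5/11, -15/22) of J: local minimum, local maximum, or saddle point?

local minimum

The Hessian of J is constant: H = [[6, -4], [-4, 10]].
det(H) = 6·10 − (-4)² = 44.
det(H) > 0 and tr(H) = 16 > 0, so H is positive definite and the point is a local minimum.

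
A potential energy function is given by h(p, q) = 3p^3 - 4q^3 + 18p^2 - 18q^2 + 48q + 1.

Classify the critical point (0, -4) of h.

The mixed partial ∂²h/∂p∂q is 0, so the Hessian at any point is diag(h_pp, h_qq) = diag(18(p + 2), -12(2q + 3)).
At (0, -4): H = diag(36, 60).
Both eigenvalues are positive, so H is positive definite: a local minimum.

local minimum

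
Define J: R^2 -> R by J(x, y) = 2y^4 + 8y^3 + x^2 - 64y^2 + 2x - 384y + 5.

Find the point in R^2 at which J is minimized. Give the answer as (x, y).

J(x,y) separates as P(x) + Q(y) + 5, so its minimum is min P + min Q + 5.
P'(x) = 2x + 2 vanishes at x ∈ {-1}; Q'(y) = 8(y - 4)(y + 3)(y + 4) vanishes at y ∈ {-4, -3, 4}.
Local minima of P (where P''>0): P(-1)=-1. Local minima of Q: Q(-4)=512, Q(4)=-1536.
So the global minimum of J is P(-1) + Q(4) + 5 = -1 − 1536 + 5 = -1532, attained at (-1, 4).

(-1, 4)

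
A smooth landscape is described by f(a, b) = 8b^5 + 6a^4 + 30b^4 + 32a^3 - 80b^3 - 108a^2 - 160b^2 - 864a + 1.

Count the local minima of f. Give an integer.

f separates as a function of a plus a function of b, so ∇f=0 decouples.
∂f/∂a = 24(a - 3)(a + 3)(a + 4) = 0 at a ∈ {-4, -3, 3}; ∂f/∂b = 40b(b - 2)(b + 1)(b + 4) = 0 at b ∈ {-4, -1, 0, 2}.
The Hessian is diagonal: diag(f_aa, f_bb). Second derivatives: f_aa(-4)=168, f_aa(-3)=-144, f_aa(3)=1008; f_bb(-4)=-2880, f_bb(-1)=360, f_bb(0)=-320, f_bb(2)=1440.
Local minima occur where both diagonal entries positive: (-4, -1), (-4, 2), (3, -1), (3, 2). Count: 4.

4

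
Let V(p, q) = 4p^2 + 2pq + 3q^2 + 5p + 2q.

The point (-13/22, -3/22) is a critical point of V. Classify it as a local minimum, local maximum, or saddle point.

local minimum

The Hessian of V is constant: H = [[8, 2], [2, 6]].
det(H) = 8·6 − 2² = 44.
det(H) > 0 and tr(H) = 14 > 0, so H is positive definite and the point is a local minimum.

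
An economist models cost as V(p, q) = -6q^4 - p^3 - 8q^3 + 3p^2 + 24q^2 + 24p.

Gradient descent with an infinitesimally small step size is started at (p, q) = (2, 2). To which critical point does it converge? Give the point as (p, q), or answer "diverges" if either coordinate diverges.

V is separable, so gradient descent decouples: p follows -∂V/∂p, q follows -∂V/∂q.
∂V/∂p = -3(p - 4)(p + 2); at p=2 this is 24, so p decreases.
∂V/∂q = -24q(q - 1)(q + 2); at q=2 this is -192, so q increases.
The q-coordinate has no critical point in that direction and runs off to infinity.

diverges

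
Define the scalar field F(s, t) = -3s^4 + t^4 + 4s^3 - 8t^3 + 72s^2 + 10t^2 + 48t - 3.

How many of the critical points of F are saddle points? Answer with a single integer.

5

F separates as a function of s plus a function of t, so ∇F=0 decouples.
∂F/∂s = -12s(s - 4)(s + 3) = 0 at s ∈ {-3, 0, 4}; ∂F/∂t = 4(t - 4)(t - 3)(t + 1) = 0 at t ∈ {-1, 3, 4}.
The Hessian is diagonal: diag(F_ss, F_tt). Second derivatives: F_ss(-3)=-252, F_ss(0)=144, F_ss(4)=-336; F_tt(-1)=80, F_tt(3)=-16, F_tt(4)=20.
Saddle points occur where the two diagonal entries have opposite signs: (-3, -1), (-3, 4), (0, 3), (4, -1), (4, 4). Count: 5.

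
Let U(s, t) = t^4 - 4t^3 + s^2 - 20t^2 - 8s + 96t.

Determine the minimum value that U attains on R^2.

-295

U(s,t) separates as P(s) + Q(t), so its minimum is min P + min Q.
P'(s) = 2s - 8 vanishes at s ∈ {4}; Q'(t) = 4(t - 4)(t - 2)(t + 3) vanishes at t ∈ {-3, 2, 4}.
Local minima of P (where P''>0): P(4)=-16. Local minima of Q: Q(-3)=-279, Q(4)=64.
So the global minimum of U is P(4) + Q(-3) = -16 − 279 = -295, attained at (4, -3).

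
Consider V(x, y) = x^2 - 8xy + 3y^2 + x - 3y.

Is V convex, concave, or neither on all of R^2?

V is quadratic, so its Hessian is the constant matrix H = [[2, -8], [-8, 6]].
det(H) = -52, tr(H) = 8.
det(H) < 0, so H is indefinite: neither convex nor concave.

neither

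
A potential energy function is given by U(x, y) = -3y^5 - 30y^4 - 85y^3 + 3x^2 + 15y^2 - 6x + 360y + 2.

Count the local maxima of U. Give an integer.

U separates as a function of x plus a function of y, so ∇U=0 decouples.
∂U/∂x = 6(x - 1) = 0 at x ∈ {1}; ∂U/∂y = -15(y - 1)(y + 2)(y + 3)(y + 4) = 0 at y ∈ {-4, -3, -2, 1}.
The Hessian is diagonal: diag(U_xx, U_yy). Second derivatives: U_xx(1)=6; U_yy(-4)=150, U_yy(-3)=-60, U_yy(-2)=90, U_yy(1)=-900.
Local maxima occur where both diagonal entries negative: none. Count: 0.

0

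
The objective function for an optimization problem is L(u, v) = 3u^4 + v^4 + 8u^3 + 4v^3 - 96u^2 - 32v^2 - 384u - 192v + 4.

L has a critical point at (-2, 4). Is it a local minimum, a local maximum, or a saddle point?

saddle point

The mixed partial ∂²L/∂u∂v is 0, so the Hessian at any point is diag(L_uu, L_vv) = diag(12(3u^2 + 4u - 16), 4(3v^2 + 6v - 16)).
At (-2, 4): H = diag(-144, 224).
The eigenvalues have opposite signs, so H is indefinite: a saddle point.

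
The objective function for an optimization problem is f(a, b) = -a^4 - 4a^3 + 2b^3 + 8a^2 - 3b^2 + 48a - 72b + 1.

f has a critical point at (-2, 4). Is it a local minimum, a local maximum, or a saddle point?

The mixed partial ∂²f/∂a∂b is 0, so the Hessian at any point is diag(f_aa, f_bb) = diag(4(-3a^2 - 6a + 4), 6(2b - 1)).
At (-2, 4): H = diag(16, 42).
Both eigenvalues are positive, so H is positive definite: a local minimum.

local minimum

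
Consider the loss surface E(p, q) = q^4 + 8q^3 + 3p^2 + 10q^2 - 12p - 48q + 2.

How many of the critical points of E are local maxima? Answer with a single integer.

E separates as a function of p plus a function of q, so ∇E=0 decouples.
∂E/∂p = 6(p - 2) = 0 at p ∈ {2}; ∂E/∂q = 4(q - 1)(q + 3)(q + 4) = 0 at q ∈ {-4, -3, 1}.
The Hessian is diagonal: diag(E_pp, E_qq). Second derivatives: E_pp(2)=6; E_qq(-4)=20, E_qq(-3)=-16, E_qq(1)=80.
Local maxima occur where both diagonal entries negative: none. Count: 0.

0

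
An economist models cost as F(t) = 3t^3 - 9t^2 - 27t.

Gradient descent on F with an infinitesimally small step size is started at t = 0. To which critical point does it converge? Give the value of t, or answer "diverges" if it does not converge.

F'(t) = 9(t - 3)(t + 1), so F'(0) = -27.
Gradient descent moves in the -F' direction, i.e. t is increasing.
The nearest critical point in that direction is t = 3, where F'' = 36 > 0 (a local minimum). The iterate converges there.

3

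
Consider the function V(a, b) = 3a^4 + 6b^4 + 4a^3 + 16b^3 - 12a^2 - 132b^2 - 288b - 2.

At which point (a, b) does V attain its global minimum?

(-2, 3)

V(a,b) separates as P(a) + Q(b) − 2, so its minimum is min P + min Q − 2.
P'(a) = 12a(a - 1)(a + 2) vanishes at a ∈ {-2, 0, 1}; Q'(b) = 24(b - 3)(b + 1)(b + 4) vanishes at b ∈ {-4, -1, 3}.
Local minima of P (where P''>0): P(-2)=-32, P(1)=-5. Local minima of Q: Q(-4)=-448, Q(3)=-1134.
So the global minimum of V is P(-2) + Q(3) − 2 = -32 − 1134 − 2 = -1168, attained at (-2, 3).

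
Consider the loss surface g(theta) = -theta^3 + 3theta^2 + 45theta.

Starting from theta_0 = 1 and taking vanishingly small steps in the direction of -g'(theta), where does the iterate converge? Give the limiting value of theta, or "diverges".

-3

g'(theta) = -3(theta - 5)(theta + 3), so g'(1) = 48.
Gradient descent moves in the -g' direction, i.e. theta is decreasing.
The nearest critical point in that direction is theta = -3, where g'' = 24 > 0 (a local minimum). The iterate converges there.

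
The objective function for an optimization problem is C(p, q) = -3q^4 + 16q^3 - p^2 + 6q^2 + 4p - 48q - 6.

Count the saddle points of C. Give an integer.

C separates as a function of p plus a function of q, so ∇C=0 decouples.
∂C/∂p = -2(p - 2) = 0 at p ∈ {2}; ∂C/∂q = -12(q - 4)(q - 1)(q + 1) = 0 at q ∈ {-1, 1, 4}.
The Hessian is diagonal: diag(C_pp, C_qq). Second derivatives: C_pp(2)=-2; C_qq(-1)=-120, C_qq(1)=72, C_qq(4)=-180.
Saddle points occur where the two diagonal entries have opposite signs: (2, 1). Count: 1.

1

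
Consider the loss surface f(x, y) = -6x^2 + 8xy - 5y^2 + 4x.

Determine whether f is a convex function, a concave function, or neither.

concave

f is quadratic, so its Hessian is the constant matrix H = [[-12, 8], [8, -10]].
det(H) = 56, tr(H) = -22.
det(H) > 0 and tr(H) < 0, so H is negative definite everywhere: concave.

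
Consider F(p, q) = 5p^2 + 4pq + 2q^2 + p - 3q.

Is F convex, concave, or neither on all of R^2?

convex

F is quadratic, so its Hessian is the constant matrix H = [[10, 4], [4, 4]].
det(H) = 24, tr(H) = 14.
det(H) > 0 and tr(H) > 0, so H is positive definite everywhere: convex.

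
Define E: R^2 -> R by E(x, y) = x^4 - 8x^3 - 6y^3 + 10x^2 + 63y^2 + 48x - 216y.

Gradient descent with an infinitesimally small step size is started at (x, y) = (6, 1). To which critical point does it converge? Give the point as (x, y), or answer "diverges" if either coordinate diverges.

(4, 3)

E is separable, so gradient descent decouples: x follows -∂E/∂x, y follows -∂E/∂y.
∂E/∂x = 4(x - 4)(x - 3)(x + 1); at x=6 this is 168, so x decreases.
∂E/∂y = -18(y - 4)(y - 3); at y=1 this is -108, so y increases.
x converges to its nearest critical value 4 (a local min of the x-part); y converges to 3. The iterate converges to (4, 3).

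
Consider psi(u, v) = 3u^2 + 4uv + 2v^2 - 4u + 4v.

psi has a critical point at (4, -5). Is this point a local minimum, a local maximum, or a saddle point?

local minimum

The Hessian of psi is constant: H = [[6, 4], [4, 4]].
det(H) = 6·4 − 4² = 8.
det(H) > 0 and tr(H) = 10 > 0, so H is positive definite and the point is a local minimum.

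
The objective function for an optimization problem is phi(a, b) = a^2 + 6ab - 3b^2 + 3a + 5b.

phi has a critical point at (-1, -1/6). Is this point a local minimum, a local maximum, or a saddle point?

saddle point

The Hessian of phi is constant: H = [[2, 6], [6, -6]].
det(H) = 2·(-6) − 6² = -48.
Since det(H) < 0, H is indefinite and the critical point is a saddle point.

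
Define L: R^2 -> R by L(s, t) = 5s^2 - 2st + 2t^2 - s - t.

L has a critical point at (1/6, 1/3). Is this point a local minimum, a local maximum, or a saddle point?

local minimum

The Hessian of L is constant: H = [[10, -2], [-2, 4]].
det(H) = 10·4 − (-2)² = 36.
det(H) > 0 and tr(H) = 14 > 0, so H is positive definite and the point is a local minimum.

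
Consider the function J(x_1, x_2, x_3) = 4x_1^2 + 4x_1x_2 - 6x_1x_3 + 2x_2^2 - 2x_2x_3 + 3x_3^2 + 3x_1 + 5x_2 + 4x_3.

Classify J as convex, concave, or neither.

convex

J is quadratic, so its Hessian is the constant matrix H = [[8, 4, -6], [4, 4, -2], [-6, -2, 6]].
Leading principal minors: 8, 16, 16.
All positive ⇒ H ≻ 0 ⇒ convex.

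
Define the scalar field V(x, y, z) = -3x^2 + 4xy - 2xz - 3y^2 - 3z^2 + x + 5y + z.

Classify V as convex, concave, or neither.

concave

V is quadratic, so its Hessian is the constant matrix H = [[-6, 4, -2], [4, -6, 0], [-2, 0, -6]].
Leading principal minors: -6, 20, -96.
Signs alternate −, +, − ⇒ H ≺ 0 ⇒ concave.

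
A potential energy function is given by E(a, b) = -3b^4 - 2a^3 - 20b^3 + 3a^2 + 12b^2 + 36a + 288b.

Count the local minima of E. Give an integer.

1

E separates as a function of a plus a function of b, so ∇E=0 decouples.
∂E/∂a = -6(a - 3)(a + 2) = 0 at a ∈ {-2, 3}; ∂E/∂b = -12(b - 2)(b + 3)(b + 4) = 0 at b ∈ {-4, -3, 2}.
The Hessian is diagonal: diag(E_aa, E_bb). Second derivatives: E_aa(-2)=30, E_aa(3)=-30; E_bb(-4)=-72, E_bb(-3)=60, E_bb(2)=-360.
Local minima occur where both diagonal entries positive: (-2, -3). Count: 1.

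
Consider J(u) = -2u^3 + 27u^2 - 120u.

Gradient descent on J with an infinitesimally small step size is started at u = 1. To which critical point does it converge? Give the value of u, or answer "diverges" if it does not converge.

J'(u) = -6(u - 5)(u - 4), so J'(1) = -72.
Gradient descent moves in the -J' direction, i.e. u is increasing.
The nearest critical point in that direction is u = 4, where J'' = 6 > 0 (a local minimum). The iterate converges there.

4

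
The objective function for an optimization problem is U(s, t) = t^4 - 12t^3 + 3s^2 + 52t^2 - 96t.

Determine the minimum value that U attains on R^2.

-64

U(s,t) separates as P(s) + Q(t), so its minimum is min P + min Q.
P'(s) = 6s vanishes at s ∈ {0}; Q'(t) = 4(t - 4)(t - 3)(t - 2) vanishes at t ∈ {2, 3, 4}.
Local minima of P (where P''>0): P(0)=0. Local minima of Q: Q(2)=-64, Q(4)=-64.
So the global minimum of U is P(0) + Q(2) = 0 − 64 = -64, attained at (0, 2).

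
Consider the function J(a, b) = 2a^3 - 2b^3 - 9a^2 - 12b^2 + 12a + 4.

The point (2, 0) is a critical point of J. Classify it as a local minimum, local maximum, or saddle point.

saddle point

The mixed partial ∂²J/∂a∂b is 0, so the Hessian at any point is diag(J_aa, J_bb) = diag(6(2a - 3), -12(b + 2)).
At (2, 0): H = diag(6, -24).
The eigenvalues have opposite signs, so H is indefinite: a saddle point.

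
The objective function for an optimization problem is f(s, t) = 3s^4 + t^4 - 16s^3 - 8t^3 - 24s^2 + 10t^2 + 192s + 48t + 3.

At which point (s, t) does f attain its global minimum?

f(s,t) separates as P(s) + Q(t) + 3, so its minimum is min P + min Q + 3.
P'(s) = 12(s - 4)(s - 2)(s + 2) vanishes at s ∈ {-2, 2, 4}; Q'(t) = 4(t - 4)(t - 3)(t + 1) vanishes at t ∈ {-1, 3, 4}.
Local minima of P (where P''>0): P(-2)=-304, P(4)=128. Local minima of Q: Q(-1)=-29, Q(4)=96.
So the global minimum of f is P(-2) + Q(-1) + 3 = -304 − 29 + 3 = -330, attained at (-2, -1).

(-2, -1)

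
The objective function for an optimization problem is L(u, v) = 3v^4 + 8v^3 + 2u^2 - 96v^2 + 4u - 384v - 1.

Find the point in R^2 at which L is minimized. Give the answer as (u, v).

L(u,v) separates as P(u) + Q(v) − 1, so its minimum is min P + min Q − 1.
P'(u) = 4u + 4 vanishes at u ∈ {-1}; Q'(v) = 12(v - 4)(v + 2)(v + 4) vanishes at v ∈ {-4, -2, 4}.
Local minima of P (where P''>0): P(-1)=-2. Local minima of Q: Q(-4)=256, Q(4)=-1792.
So the global minimum of L is P(-1) + Q(4) − 1 = -2 − 1792 − 1 = -1795, attained at (-1, 4).

(-1, 4)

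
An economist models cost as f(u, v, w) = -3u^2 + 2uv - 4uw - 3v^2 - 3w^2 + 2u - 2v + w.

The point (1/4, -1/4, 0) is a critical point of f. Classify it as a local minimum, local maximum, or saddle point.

local maximum

The Hessian is constant: H = [[-6, 2, -4], [2, -6, 0], [-4, 0, -6]].
Leading principal minors: Δ₁ = -6, Δ₂ = 32, Δ₃ = -96.
The minors alternate sign starting negative (−, +, −), so H is negative definite: a local maximum.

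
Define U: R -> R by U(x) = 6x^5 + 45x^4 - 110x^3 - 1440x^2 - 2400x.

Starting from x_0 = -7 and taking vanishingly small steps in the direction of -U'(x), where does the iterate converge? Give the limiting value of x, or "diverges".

diverges

U'(x) = 30(x - 4)(x + 1)(x + 4)(x + 5), so U'(-7) = 11880.
Gradient descent moves in the -U' direction, i.e. x is decreasing.
There is no critical point below x=-7, and U' keeps the same sign, so the iterate runs off to −∞.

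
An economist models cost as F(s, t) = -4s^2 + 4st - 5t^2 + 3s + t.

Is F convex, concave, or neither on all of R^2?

F is quadratic, so its Hessian is the constant matrix H = [[-8, 4], [4, -10]].
det(H) = 64, tr(H) = -18.
det(H) > 0 and tr(H) < 0, so H is negative definite everywhere: concave.

concave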